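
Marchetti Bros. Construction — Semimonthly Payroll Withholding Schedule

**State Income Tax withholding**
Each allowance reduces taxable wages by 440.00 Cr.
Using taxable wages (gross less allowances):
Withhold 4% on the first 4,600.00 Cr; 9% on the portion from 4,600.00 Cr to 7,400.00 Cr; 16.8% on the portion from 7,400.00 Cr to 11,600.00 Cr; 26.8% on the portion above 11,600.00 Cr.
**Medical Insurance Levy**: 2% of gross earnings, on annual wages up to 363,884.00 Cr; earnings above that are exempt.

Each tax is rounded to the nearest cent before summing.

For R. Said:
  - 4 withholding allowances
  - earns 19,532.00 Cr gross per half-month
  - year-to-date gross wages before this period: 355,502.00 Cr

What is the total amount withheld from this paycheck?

2,963.34 Cr

State Income Tax: taxable = 19,532.00 Cr − 4×440.00 Cr = 17,772.00 Cr
  1,141.60 Cr + 26.8% × (17,772.00 Cr − 11,600.00 Cr) = 1,141.60 Cr + 26.8% × 6,172.00 Cr = 2,795.70 Cr
Medical Insurance Levy: cap 363,884.00 Cr − YTD 355,502.00 Cr = 8,382.00 Cr subject; 2% × 8,382.00 Cr = 167.64 Cr
Total: 2,795.70 Cr + 167.64 Cr = 2,963.34 Cr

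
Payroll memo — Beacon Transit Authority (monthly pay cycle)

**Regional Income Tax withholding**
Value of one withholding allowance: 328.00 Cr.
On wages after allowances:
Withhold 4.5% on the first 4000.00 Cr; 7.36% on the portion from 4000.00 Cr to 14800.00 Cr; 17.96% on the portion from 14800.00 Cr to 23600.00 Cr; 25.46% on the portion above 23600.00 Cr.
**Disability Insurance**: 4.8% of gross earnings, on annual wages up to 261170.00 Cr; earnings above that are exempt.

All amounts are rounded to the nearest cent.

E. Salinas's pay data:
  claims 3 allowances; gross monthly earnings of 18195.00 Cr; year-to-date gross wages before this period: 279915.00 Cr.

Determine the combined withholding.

1407.90 Cr

Regional Income Tax: taxable = 18195.00 Cr − 3×328.00 Cr = 17211.00 Cr
  974.88 Cr + 17.96% × (17211.00 Cr − 14800.00 Cr) = 974.88 Cr + 17.96% × 2411.00 Cr = 1407.90 Cr
Disability Insurance: YTD 279915.00 Cr ≥ cap 261170.00 Cr → 0.00 Cr
Total: 1407.90 Cr + 0.00 Cr = 1407.90 Cr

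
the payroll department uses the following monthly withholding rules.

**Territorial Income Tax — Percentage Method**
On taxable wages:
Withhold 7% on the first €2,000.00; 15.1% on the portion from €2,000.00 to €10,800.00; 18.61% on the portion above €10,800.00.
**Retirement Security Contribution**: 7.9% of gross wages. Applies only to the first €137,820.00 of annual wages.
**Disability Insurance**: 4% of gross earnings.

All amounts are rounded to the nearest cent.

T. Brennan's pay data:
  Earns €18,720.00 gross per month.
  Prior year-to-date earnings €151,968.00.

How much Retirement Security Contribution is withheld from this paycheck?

€0.00

Retirement Security Contribution: YTD €151,968.00 ≥ cap €137,820.00 → €0.00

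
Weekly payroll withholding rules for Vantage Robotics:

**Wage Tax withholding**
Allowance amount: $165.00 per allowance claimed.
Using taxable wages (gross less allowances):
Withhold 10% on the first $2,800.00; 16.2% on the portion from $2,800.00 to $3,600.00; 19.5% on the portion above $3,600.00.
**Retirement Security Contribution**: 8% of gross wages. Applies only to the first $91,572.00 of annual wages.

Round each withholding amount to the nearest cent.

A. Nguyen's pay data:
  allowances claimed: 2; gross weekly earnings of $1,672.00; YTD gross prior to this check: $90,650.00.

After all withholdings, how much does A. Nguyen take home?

$1,464.04

Wage Tax: taxable = $1,672.00 − 2×$165.00 = $1,342.00
  10% × $1,342.00 = $134.20
Retirement Security Contribution: cap $91,572.00 − YTD $90,650.00 = $922.00 subject; 8% × $922.00 = $73.76
Total withheld: $134.20 + $73.76 = $207.96
Net pay: $1,672.00 − $207.96 = $1,464.04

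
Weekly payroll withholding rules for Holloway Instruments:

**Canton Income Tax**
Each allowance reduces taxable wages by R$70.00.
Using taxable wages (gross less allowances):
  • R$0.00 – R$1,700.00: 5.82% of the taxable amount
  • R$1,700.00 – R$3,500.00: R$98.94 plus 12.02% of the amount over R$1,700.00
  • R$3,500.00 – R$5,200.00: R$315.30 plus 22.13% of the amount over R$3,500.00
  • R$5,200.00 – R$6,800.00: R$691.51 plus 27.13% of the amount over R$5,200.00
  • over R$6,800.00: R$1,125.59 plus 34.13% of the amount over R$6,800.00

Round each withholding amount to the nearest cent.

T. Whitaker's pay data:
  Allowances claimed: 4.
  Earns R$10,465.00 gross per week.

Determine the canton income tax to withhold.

Canton Income Tax: taxable = R$10,465.00 − 4×R$70.00 = R$10,185.00
  R$1,125.59 + 34.13% × (R$10,185.00 − R$6,800.00) = R$1,125.59 + 34.13% × R$3,385.00 = R$2,280.89

R$2,280.89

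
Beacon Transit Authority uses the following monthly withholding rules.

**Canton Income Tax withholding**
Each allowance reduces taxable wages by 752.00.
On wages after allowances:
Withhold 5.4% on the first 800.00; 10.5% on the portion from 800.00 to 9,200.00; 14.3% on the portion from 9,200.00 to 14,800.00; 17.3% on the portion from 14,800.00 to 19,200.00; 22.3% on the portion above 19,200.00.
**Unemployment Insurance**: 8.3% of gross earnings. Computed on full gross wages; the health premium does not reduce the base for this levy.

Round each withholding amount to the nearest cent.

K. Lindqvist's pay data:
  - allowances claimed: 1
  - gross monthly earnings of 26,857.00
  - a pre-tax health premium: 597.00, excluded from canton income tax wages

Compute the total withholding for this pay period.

Canton Income Tax: taxable = 26,857.00 − 597.00 − 1×752.00 = 25,508.00
  2,487.20 + 22.3% × (25,508.00 − 19,200.00) = 2,487.20 + 22.3% × 6,308.00 = 3,893.88
Unemployment Insurance: 8.3% × 26,857.00 = 2,229.13
Total: 3,893.88 + 2,229.13 = 6,123.01

6,123.01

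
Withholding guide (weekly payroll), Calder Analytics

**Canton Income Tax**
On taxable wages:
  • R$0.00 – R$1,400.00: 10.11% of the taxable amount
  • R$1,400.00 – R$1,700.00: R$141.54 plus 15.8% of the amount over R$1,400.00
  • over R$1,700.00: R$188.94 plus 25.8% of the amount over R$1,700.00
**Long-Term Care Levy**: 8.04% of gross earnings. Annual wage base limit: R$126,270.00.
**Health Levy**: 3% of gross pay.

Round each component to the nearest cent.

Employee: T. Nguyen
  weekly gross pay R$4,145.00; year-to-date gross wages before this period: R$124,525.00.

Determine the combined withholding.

R$1,084.40

Canton Income Tax: taxable = R$4,145.00
  R$188.94 + 25.8% × (R$4,145.00 − R$1,700.00) = R$188.94 + 25.8% × R$2,445.00 = R$819.75
Long-Term Care Levy: cap R$126,270.00 − YTD R$124,525.00 = R$1,745.00 subject; 8.04% × R$1,745.00 = R$140.30
Health Levy: 3% × R$4,145.00 = R$124.35
Total: R$819.75 + R$140.30 + R$124.35 = R$1,084.40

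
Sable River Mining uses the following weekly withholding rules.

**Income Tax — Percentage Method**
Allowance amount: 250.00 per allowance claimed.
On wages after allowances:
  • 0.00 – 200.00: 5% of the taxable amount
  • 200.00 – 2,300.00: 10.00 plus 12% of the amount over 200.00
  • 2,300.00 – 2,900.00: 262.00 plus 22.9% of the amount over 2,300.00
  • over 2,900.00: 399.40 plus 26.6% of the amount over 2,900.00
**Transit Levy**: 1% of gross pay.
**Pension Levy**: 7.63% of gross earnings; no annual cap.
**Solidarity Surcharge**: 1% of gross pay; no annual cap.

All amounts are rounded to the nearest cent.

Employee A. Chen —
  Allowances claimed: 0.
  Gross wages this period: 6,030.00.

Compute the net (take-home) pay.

Income Tax: taxable = 6,030.00
  399.40 + 26.6% × (6,030.00 − 2,900.00) = 399.40 + 26.6% × 3,130.00 = 1,231.98
Transit Levy: 1% × 6,030.00 = 60.30
Pension Levy: 7.63% × 6,030.00 = 460.09
Solidarity Surcharge: 1% × 6,030.00 = 60.30
Total withheld: 1,231.98 + 60.30 + 460.09 + 60.30 = 1,812.67
Net pay: 6,030.00 − 1,812.67 = 4,217.33

4,217.33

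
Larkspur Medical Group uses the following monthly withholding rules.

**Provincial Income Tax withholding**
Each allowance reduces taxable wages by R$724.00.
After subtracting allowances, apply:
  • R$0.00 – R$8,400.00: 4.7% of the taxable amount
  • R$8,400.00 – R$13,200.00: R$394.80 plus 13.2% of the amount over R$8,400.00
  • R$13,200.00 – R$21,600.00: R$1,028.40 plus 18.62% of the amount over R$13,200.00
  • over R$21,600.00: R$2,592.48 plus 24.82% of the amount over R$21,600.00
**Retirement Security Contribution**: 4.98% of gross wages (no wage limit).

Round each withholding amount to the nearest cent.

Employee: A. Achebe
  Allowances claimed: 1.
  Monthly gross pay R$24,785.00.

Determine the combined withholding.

Provincial Income Tax: taxable = R$24,785.00 − 1×R$724.00 = R$24,061.00
  R$2,592.48 + 24.82% × (R$24,061.00 − R$21,600.00) = R$2,592.48 + 24.82% × R$2,461.00 = R$3,203.30
Retirement Security Contribution: 4.98% × R$24,785.00 = R$1,234.29
Total: R$3,203.30 + R$1,234.29 = R$4,437.59

R$4,437.59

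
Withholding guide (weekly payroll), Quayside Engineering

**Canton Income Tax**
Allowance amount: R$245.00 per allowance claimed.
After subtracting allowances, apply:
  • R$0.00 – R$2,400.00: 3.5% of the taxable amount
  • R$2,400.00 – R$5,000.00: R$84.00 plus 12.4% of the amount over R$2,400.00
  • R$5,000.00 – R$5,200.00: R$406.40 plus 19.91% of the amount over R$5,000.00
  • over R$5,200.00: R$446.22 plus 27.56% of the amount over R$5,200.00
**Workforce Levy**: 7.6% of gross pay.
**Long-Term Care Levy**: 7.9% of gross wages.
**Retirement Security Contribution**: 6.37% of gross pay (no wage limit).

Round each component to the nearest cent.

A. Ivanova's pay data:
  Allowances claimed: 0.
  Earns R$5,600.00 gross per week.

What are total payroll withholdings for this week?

Canton Income Tax: taxable = R$5,600.00
  R$446.22 + 27.56% × (R$5,600.00 − R$5,200.00) = R$446.22 + 27.56% × R$400.00 = R$556.46
Workforce Levy: 7.6% × R$5,600.00 = R$425.60
Long-Term Care Levy: 7.9% × R$5,600.00 = R$442.40
Retirement Security Contribution: 6.37% × R$5,600.00 = R$356.72
Total: R$556.46 + R$425.60 + R$442.40 + R$356.72 = R$1,781.18

R$1,781.18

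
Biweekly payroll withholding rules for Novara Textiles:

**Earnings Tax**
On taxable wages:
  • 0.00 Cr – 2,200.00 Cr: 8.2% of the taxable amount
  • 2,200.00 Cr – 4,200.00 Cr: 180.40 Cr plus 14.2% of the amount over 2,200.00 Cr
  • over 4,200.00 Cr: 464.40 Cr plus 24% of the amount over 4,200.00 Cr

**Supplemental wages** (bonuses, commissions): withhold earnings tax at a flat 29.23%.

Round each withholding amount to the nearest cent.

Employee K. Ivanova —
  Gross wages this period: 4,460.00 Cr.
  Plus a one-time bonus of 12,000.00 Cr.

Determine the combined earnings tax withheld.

Earnings Tax: taxable = 4,460.00 Cr
  464.40 Cr + 24% × (4,460.00 Cr − 4,200.00 Cr) = 464.40 Cr + 24% × 260.00 Cr = 526.80 Cr
Supplemental (29.23% flat on bonus): 29.23% × 12,000.00 Cr = 3,507.60 Cr
Total earnings tax: 526.80 Cr + 3,507.60 Cr = 4,034.40 Cr

4,034.40 Cr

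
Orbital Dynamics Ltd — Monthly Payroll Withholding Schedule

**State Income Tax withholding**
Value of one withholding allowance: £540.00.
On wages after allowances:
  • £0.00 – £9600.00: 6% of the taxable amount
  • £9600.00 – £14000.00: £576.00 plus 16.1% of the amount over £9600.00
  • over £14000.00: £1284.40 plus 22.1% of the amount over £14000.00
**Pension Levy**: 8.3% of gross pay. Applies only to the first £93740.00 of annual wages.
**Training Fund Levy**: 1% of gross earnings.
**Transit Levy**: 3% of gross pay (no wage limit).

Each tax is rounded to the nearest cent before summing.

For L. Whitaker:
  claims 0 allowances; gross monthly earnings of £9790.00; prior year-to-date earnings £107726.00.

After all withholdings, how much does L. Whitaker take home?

State Income Tax: taxable = £9790.00
  £576.00 + 16.1% × (£9790.00 − £9600.00) = £576.00 + 16.1% × £190.00 = £606.59
Pension Levy: YTD £107726.00 ≥ cap £93740.00 → £0.00
Training Fund Levy: 1% × £9790.00 = £97.90
Transit Levy: 3% × £9790.00 = £293.70
Total withheld: £606.59 + £0.00 + £97.90 + £293.70 = £998.19
Net pay: £9790.00 − £998.19 = £8791.81

£8791.81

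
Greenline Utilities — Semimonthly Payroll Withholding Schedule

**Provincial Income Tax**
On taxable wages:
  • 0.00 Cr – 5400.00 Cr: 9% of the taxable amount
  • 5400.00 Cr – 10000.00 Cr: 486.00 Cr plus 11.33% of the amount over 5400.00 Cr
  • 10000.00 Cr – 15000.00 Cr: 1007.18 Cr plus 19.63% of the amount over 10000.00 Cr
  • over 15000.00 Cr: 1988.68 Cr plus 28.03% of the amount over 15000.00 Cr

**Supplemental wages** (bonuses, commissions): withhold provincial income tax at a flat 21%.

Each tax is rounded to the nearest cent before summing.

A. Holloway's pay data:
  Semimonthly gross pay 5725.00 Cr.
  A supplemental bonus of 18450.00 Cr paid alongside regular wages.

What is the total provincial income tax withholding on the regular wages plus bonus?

Provincial Income Tax: taxable = 5725.00 Cr
  486.00 Cr + 11.33% × (5725.00 Cr − 5400.00 Cr) = 486.00 Cr + 11.33% × 325.00 Cr = 522.82 Cr
Supplemental (21% flat on bonus): 21% × 18450.00 Cr = 3874.50 Cr
Total provincial income tax: 522.82 Cr + 3874.50 Cr = 4397.32 Cr

4397.32 Cr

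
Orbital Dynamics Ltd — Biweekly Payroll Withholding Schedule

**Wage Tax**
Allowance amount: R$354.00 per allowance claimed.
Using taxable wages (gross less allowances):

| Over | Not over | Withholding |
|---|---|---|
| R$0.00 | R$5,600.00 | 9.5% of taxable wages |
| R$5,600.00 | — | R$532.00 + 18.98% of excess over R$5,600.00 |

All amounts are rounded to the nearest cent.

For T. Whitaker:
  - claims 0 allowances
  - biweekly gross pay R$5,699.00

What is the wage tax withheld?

R$550.79

Wage Tax: taxable = R$5,699.00
  R$532.00 + 18.98% × (R$5,699.00 − R$5,600.00) = R$532.00 + 18.98% × R$99.00 = R$550.79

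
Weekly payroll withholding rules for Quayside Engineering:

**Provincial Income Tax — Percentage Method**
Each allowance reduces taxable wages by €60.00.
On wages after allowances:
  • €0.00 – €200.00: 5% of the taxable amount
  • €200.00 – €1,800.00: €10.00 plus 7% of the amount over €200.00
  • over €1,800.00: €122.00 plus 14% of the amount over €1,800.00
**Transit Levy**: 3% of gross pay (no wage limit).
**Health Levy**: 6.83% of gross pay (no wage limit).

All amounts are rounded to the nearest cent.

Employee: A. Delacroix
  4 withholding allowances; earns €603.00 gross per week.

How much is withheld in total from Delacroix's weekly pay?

Provincial Income Tax: taxable = €603.00 − 4×€60.00 = €363.00
  €10.00 + 7% × (€363.00 − €200.00) = €10.00 + 7% × €163.00 = €21.41
Transit Levy: 3% × €603.00 = €18.09
Health Levy: 6.83% × €603.00 = €41.18
Total: €21.41 + €18.09 + €41.18 = €80.68

€80.68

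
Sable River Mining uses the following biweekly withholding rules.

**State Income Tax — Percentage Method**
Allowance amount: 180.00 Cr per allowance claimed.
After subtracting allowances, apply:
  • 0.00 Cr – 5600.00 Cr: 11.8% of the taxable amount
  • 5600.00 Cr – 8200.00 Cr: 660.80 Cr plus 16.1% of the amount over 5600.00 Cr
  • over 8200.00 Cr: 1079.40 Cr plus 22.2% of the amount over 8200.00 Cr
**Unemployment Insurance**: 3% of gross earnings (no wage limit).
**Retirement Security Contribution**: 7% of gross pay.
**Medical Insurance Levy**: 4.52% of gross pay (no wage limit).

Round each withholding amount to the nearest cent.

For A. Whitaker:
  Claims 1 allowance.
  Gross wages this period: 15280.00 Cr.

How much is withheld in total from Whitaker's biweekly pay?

4829.86 Cr

State Income Tax: taxable = 15280.00 Cr − 1×180.00 Cr = 15100.00 Cr
  1079.40 Cr + 22.2% × (15100.00 Cr − 8200.00 Cr) = 1079.40 Cr + 22.2% × 6900.00 Cr = 2611.20 Cr
Unemployment Insurance: 3% × 15280.00 Cr = 458.40 Cr
Retirement Security Contribution: 7% × 15280.00 Cr = 1069.60 Cr
Medical Insurance Levy: 4.52% × 15280.00 Cr = 690.66 Cr
Total: 2611.20 Cr + 458.40 Cr + 1069.60 Cr + 690.66 Cr = 4829.86 Cr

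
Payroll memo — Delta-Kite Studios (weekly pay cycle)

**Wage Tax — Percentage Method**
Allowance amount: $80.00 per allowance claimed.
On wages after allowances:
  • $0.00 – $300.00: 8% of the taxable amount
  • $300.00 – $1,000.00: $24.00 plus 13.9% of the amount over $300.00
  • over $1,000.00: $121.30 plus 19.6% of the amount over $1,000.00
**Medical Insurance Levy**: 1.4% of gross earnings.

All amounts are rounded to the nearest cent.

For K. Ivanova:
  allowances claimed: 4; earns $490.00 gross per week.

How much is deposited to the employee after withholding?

Wage Tax: taxable = $490.00 − 4×$80.00 = $170.00
  8% × $170.00 = $13.60
Medical Insurance Levy: 1.4% × $490.00 = $6.86
Total withheld: $13.60 + $6.86 = $20.46
Net pay: $490.00 − $20.46 = $469.54

$469.54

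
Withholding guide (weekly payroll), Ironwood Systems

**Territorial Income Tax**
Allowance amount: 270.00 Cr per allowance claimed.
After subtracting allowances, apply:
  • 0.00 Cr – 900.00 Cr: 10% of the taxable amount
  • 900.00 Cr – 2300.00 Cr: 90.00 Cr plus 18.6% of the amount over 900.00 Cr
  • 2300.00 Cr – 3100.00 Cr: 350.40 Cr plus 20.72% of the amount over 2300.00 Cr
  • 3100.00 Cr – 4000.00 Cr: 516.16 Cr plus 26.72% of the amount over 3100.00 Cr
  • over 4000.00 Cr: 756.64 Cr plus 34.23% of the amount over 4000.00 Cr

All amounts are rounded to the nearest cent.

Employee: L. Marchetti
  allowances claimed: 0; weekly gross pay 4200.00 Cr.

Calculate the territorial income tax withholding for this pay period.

825.10 Cr

Territorial Income Tax: taxable = 4200.00 Cr
  756.64 Cr + 34.23% × (4200.00 Cr − 4000.00 Cr) = 756.64 Cr + 34.23% × 200.00 Cr = 825.10 Cr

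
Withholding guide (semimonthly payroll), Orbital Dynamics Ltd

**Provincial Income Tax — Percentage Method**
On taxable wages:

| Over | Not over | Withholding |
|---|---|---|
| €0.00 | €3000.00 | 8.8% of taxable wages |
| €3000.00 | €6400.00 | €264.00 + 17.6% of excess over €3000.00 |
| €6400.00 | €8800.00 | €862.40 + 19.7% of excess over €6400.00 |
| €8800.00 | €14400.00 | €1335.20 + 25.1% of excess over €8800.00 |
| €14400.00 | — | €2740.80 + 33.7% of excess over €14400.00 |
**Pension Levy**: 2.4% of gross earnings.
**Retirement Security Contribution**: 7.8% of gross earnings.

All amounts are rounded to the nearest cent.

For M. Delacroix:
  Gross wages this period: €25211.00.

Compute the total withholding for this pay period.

€8955.63

Provincial Income Tax: taxable = €25211.00
  €2740.80 + 33.7% × (€25211.00 − €14400.00) = €2740.80 + 33.7% × €10811.00 = €6384.11
Pension Levy: 2.4% × €25211.00 = €605.06
Retirement Security Contribution: 7.8% × €25211.00 = €1966.46
Total: €6384.11 + €605.06 + €1966.46 = €8955.63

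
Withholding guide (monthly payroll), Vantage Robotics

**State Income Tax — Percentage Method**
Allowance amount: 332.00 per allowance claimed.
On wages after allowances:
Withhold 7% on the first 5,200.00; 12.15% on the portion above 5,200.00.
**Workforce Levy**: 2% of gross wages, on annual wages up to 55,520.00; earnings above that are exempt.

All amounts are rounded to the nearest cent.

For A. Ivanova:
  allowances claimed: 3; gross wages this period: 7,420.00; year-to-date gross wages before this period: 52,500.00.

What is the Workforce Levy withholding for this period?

60.40

Workforce Levy: cap 55,520.00 − YTD 52,500.00 = 3,020.00 subject; 2% × 3,020.00 = 60.40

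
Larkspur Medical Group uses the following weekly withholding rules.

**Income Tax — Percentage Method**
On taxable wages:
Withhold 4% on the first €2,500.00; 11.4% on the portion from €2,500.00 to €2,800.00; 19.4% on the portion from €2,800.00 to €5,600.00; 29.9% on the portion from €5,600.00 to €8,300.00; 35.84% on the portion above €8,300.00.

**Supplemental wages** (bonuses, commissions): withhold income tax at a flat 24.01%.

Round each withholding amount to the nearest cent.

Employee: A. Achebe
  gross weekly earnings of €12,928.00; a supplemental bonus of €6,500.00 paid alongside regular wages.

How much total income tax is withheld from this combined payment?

Income Tax: taxable = €12,928.00
  €1,484.70 + 35.84% × (€12,928.00 − €8,300.00) = €1,484.70 + 35.84% × €4,628.00 = €3,143.38
Supplemental (24.01% flat on bonus): 24.01% × €6,500.00 = €1,560.65
Total income tax: €3,143.38 + €1,560.65 = €4,704.03

€4,704.03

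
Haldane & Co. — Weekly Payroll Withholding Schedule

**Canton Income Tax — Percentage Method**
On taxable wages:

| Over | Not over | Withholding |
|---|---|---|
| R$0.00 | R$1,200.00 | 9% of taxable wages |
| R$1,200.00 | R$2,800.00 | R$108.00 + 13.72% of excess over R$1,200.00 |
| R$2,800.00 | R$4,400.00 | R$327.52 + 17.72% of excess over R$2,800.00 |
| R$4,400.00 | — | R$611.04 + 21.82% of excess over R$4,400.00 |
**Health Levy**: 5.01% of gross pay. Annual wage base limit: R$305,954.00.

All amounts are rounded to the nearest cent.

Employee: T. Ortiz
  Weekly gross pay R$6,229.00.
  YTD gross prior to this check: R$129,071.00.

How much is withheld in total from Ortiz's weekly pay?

R$1,322.20

Canton Income Tax: taxable = R$6,229.00
  R$611.04 + 21.82% × (R$6,229.00 − R$4,400.00) = R$611.04 + 21.82% × R$1,829.00 = R$1,010.13
Health Levy: 5.01% × R$6,229.00 = R$312.07
Total: R$1,010.13 + R$312.07 = R$1,322.20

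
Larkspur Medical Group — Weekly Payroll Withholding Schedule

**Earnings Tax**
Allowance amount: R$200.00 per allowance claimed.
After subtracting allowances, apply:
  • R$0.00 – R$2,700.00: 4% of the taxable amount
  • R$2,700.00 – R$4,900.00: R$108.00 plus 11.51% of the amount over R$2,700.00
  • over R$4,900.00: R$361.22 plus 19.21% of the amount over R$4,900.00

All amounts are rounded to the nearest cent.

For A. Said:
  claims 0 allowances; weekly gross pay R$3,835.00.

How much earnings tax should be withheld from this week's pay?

R$238.64

Earnings Tax: taxable = R$3,835.00
  R$108.00 + 11.51% × (R$3,835.00 − R$2,700.00) = R$108.00 + 11.51% × R$1,135.00 = R$238.64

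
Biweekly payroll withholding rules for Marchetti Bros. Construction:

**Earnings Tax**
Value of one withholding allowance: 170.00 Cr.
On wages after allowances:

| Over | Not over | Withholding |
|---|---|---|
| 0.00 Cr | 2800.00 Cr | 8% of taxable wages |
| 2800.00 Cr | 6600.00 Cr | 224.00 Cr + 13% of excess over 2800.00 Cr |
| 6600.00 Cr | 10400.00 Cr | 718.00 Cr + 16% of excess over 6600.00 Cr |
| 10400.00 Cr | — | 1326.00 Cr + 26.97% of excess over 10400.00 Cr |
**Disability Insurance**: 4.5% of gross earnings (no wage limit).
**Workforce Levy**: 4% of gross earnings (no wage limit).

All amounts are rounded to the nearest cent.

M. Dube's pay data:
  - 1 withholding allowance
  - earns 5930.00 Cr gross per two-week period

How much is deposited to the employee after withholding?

Earnings Tax: taxable = 5930.00 Cr − 1×170.00 Cr = 5760.00 Cr
  224.00 Cr + 13% × (5760.00 Cr − 2800.00 Cr) = 224.00 Cr + 13% × 2960.00 Cr = 608.80 Cr
Disability Insurance: 4.5% × 5930.00 Cr = 266.85 Cr
Workforce Levy: 4% × 5930.00 Cr = 237.20 Cr
Total withheld: 608.80 Cr + 266.85 Cr + 237.20 Cr = 1112.85 Cr
Net pay: 5930.00 Cr − 1112.85 Cr = 4817.15 Cr

4817.15 Cr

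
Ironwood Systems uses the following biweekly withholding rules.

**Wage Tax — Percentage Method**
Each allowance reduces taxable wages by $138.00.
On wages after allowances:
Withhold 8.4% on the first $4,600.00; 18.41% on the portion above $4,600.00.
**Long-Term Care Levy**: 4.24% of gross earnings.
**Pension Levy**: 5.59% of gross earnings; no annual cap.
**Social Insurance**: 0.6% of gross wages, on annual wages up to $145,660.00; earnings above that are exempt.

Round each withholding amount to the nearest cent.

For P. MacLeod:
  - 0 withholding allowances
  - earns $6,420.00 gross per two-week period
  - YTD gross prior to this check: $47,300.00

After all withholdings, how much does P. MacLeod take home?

$5,028.93

Wage Tax: taxable = $6,420.00
  $386.40 + 18.41% × ($6,420.00 − $4,600.00) = $386.40 + 18.41% × $1,820.00 = $721.46
Long-Term Care Levy: 4.24% × $6,420.00 = $272.21
Pension Levy: 5.59% × $6,420.00 = $358.88
Social Insurance: 0.6% × $6,420.00 = $38.52
Total withheld: $721.46 + $272.21 + $358.88 + $38.52 = $1,391.07
Net pay: $6,420.00 − $1,391.07 = $5,028.93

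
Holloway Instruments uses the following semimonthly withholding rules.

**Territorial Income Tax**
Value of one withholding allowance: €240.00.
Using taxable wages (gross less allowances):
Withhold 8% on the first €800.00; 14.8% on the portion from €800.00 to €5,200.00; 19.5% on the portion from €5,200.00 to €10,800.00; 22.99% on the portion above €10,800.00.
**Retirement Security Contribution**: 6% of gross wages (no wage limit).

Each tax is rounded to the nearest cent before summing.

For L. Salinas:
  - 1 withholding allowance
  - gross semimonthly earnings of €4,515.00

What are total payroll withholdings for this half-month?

Territorial Income Tax: taxable = €4,515.00 − 1×€240.00 = €4,275.00
  €64.00 + 14.8% × (€4,275.00 − €800.00) = €64.00 + 14.8% × €3,475.00 = €578.30
Retirement Security Contribution: 6% × €4,515.00 = €270.90
Total: €578.30 + €270.90 = €849.20

€849.20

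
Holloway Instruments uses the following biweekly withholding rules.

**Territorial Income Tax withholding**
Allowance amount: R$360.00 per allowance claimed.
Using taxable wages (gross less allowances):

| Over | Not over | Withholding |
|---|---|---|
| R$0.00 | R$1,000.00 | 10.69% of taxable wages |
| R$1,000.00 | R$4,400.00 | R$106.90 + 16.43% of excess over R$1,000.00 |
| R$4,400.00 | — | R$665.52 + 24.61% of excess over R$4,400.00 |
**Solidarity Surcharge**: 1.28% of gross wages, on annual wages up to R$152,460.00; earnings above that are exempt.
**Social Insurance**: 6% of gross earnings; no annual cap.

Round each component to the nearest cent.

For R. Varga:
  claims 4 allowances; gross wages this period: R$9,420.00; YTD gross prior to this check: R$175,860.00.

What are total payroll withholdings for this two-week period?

R$2,111.76

Territorial Income Tax: taxable = R$9,420.00 − 4×R$360.00 = R$7,980.00
  R$665.52 + 24.61% × (R$7,980.00 − R$4,400.00) = R$665.52 + 24.61% × R$3,580.00 = R$1,546.56
Solidarity Surcharge: YTD R$175,860.00 ≥ cap R$152,460.00 → R$0.00
Social Insurance: 6% × R$9,420.00 = R$565.20
Total: R$1,546.56 + R$0.00 + R$565.20 = R$2,111.76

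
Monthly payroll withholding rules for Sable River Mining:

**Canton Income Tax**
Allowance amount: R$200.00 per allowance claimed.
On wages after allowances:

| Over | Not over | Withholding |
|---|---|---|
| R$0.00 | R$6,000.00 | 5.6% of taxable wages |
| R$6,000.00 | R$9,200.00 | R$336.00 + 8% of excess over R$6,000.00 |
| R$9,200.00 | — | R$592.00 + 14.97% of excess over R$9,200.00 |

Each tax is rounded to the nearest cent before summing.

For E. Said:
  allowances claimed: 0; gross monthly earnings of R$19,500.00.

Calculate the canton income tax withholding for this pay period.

Canton Income Tax: taxable = R$19,500.00
  R$592.00 + 14.97% × (R$19,500.00 − R$9,200.00) = R$592.00 + 14.97% × R$10,300.00 = R$2,133.91

R$2,133.91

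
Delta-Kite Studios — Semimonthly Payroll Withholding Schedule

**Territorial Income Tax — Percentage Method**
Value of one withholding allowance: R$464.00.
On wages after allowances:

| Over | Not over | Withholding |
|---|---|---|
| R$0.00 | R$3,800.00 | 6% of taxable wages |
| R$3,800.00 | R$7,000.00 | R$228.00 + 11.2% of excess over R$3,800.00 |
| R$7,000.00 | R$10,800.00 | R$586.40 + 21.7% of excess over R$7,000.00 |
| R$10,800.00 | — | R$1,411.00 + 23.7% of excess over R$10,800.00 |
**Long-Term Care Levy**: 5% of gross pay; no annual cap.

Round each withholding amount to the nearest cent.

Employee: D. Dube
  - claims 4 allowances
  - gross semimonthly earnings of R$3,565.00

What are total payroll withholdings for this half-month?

R$280.79

Territorial Income Tax: taxable = R$3,565.00 − 4×R$464.00 = R$1,709.00
  6% × R$1,709.00 = R$102.54
Long-Term Care Levy: 5% × R$3,565.00 = R$178.25
Total: R$102.54 + R$178.25 = R$280.79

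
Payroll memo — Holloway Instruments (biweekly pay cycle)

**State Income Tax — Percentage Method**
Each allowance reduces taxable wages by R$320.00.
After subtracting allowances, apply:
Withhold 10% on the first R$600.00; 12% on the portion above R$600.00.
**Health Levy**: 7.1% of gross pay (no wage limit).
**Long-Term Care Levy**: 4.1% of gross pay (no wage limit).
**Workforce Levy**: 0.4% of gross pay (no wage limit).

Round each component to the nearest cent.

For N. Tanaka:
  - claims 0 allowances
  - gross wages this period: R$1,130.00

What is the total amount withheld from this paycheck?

R$254.68

State Income Tax: taxable = R$1,130.00
  R$60.00 + 12% × (R$1,130.00 − R$600.00) = R$60.00 + 12% × R$530.00 = R$123.60
Health Levy: 7.1% × R$1,130.00 = R$80.23
Long-Term Care Levy: 4.1% × R$1,130.00 = R$46.33
Workforce Levy: 0.4% × R$1,130.00 = R$4.52
Total: R$123.60 + R$80.23 + R$46.33 + R$4.52 = R$254.68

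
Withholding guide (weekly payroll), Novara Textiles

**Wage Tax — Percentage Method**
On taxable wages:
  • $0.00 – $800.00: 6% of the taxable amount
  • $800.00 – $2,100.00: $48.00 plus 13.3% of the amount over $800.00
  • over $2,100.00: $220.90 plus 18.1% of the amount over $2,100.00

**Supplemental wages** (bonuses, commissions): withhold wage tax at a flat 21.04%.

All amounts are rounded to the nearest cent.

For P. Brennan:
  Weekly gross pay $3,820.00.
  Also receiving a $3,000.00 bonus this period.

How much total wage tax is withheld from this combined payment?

Wage Tax: taxable = $3,820.00
  $220.90 + 18.1% × ($3,820.00 − $2,100.00) = $220.90 + 18.1% × $1,720.00 = $532.22
Supplemental (21.04% flat on bonus): 21.04% × $3,000.00 = $631.20
Total wage tax: $532.22 + $631.20 = $1,163.42

$1,163.42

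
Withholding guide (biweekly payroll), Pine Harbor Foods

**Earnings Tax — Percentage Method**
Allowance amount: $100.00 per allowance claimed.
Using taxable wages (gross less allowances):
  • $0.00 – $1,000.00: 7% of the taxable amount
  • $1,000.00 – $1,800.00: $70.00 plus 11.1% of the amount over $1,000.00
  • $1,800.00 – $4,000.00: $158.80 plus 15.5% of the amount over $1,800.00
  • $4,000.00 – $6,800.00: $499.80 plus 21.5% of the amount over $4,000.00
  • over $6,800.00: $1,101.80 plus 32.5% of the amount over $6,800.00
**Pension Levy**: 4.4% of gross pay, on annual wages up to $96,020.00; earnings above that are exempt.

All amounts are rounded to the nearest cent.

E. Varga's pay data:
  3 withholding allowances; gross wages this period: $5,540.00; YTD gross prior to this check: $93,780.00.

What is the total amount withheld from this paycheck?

Earnings Tax: taxable = $5,540.00 − 3×$100.00 = $5,240.00
  $499.80 + 21.5% × ($5,240.00 − $4,000.00) = $499.80 + 21.5% × $1,240.00 = $766.40
Pension Levy: cap $96,020.00 − YTD $93,780.00 = $2,240.00 subject; 4.4% × $2,240.00 = $98.56
Total: $766.40 + $98.56 = $864.96

$864.96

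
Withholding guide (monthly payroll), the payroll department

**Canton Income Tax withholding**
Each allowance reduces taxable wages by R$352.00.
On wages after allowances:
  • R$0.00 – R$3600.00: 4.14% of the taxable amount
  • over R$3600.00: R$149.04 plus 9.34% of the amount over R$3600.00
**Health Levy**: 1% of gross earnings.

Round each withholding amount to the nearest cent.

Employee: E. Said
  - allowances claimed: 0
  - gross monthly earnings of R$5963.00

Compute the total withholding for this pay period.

R$429.37

Canton Income Tax: taxable = R$5963.00
  R$149.04 + 9.34% × (R$5963.00 − R$3600.00) = R$149.04 + 9.34% × R$2363.00 = R$369.74
Health Levy: 1% × R$5963.00 = R$59.63
Total: R$369.74 + R$59.63 = R$429.37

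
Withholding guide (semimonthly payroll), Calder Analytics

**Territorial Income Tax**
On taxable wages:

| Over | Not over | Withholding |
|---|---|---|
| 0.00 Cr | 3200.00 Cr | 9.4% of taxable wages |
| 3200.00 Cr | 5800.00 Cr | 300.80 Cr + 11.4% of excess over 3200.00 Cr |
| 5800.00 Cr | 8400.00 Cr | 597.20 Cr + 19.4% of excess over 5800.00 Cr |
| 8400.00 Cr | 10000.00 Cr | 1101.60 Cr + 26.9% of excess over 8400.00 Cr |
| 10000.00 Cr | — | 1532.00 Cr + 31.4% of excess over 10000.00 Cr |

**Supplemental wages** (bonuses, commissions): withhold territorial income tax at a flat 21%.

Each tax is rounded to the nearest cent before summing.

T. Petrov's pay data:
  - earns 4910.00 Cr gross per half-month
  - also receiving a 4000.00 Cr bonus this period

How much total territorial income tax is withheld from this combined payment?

1335.74 Cr

Territorial Income Tax: taxable = 4910.00 Cr
  300.80 Cr + 11.4% × (4910.00 Cr − 3200.00 Cr) = 300.80 Cr + 11.4% × 1710.00 Cr = 495.74 Cr
Supplemental (21% flat on bonus): 21% × 4000.00 Cr = 840.00 Cr
Total territorial income tax: 495.74 Cr + 840.00 Cr = 1335.74 Cr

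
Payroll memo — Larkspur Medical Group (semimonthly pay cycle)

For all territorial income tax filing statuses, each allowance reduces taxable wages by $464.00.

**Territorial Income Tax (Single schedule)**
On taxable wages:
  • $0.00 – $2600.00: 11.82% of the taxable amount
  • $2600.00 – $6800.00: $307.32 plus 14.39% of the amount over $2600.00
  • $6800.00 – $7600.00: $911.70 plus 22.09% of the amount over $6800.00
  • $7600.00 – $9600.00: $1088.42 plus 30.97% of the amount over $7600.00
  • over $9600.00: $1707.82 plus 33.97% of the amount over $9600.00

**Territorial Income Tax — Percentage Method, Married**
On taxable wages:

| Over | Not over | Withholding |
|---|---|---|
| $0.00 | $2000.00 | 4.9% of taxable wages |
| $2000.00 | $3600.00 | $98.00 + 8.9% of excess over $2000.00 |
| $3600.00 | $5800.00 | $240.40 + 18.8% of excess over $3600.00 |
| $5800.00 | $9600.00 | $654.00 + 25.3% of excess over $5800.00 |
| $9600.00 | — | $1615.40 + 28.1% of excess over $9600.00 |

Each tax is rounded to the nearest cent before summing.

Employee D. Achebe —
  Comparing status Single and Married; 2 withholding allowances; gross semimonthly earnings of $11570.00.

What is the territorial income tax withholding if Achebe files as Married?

Territorial Income Tax (Married): taxable = $11570.00 − 2×$464.00 = $10642.00
  $1615.40 + 28.1% × ($10642.00 − $9600.00) = $1615.40 + 28.1% × $1042.00 = $1908.20

$1908.20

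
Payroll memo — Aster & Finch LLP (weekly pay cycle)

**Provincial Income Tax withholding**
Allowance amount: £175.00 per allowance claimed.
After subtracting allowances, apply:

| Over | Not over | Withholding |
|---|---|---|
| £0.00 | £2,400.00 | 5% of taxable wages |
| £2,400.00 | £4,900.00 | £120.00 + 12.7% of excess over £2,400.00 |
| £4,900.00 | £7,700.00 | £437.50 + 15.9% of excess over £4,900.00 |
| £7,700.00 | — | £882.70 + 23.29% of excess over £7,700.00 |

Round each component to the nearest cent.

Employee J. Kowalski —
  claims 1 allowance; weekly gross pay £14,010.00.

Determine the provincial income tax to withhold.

Provincial Income Tax: taxable = £14,010.00 − 1×£175.00 = £13,835.00
  £882.70 + 23.29% × (£13,835.00 − £7,700.00) = £882.70 + 23.29% × £6,135.00 = £2,311.54

£2,311.54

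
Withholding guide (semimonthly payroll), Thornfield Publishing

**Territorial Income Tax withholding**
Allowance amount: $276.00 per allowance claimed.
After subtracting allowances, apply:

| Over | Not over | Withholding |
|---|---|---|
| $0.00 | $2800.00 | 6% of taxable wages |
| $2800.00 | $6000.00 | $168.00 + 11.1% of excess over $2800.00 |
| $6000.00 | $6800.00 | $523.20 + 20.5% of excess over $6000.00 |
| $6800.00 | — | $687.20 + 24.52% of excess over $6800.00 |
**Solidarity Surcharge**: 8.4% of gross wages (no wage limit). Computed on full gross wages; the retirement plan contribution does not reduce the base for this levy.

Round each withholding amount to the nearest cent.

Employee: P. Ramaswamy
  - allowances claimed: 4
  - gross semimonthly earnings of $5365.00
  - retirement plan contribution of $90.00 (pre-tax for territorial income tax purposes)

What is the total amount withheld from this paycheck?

$770.84

Territorial Income Tax: taxable = $5365.00 − $90.00 − 4×$276.00 = $4171.00
  $168.00 + 11.1% × ($4171.00 − $2800.00) = $168.00 + 11.1% × $1371.00 = $320.18
Solidarity Surcharge: 8.4% × $5365.00 = $450.66
Total: $320.18 + $450.66 = $770.84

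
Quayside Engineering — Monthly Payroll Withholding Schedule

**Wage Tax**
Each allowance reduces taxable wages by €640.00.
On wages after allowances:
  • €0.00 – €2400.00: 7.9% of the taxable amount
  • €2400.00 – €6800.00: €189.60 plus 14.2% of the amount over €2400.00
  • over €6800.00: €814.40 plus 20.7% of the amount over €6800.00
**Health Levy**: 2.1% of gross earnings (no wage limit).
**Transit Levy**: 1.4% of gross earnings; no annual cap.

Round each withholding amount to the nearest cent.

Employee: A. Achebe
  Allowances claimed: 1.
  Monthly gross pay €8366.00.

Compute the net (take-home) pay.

€7067.11

Wage Tax: taxable = €8366.00 − 1×€640.00 = €7726.00
  €814.40 + 20.7% × (€7726.00 − €6800.00) = €814.40 + 20.7% × €926.00 = €1006.08
Health Levy: 2.1% × €8366.00 = €175.69
Transit Levy: 1.4% × €8366.00 = €117.12
Total withheld: €1006.08 + €175.69 + €117.12 = €1298.89
Net pay: €8366.00 − €1298.89 = €7067.11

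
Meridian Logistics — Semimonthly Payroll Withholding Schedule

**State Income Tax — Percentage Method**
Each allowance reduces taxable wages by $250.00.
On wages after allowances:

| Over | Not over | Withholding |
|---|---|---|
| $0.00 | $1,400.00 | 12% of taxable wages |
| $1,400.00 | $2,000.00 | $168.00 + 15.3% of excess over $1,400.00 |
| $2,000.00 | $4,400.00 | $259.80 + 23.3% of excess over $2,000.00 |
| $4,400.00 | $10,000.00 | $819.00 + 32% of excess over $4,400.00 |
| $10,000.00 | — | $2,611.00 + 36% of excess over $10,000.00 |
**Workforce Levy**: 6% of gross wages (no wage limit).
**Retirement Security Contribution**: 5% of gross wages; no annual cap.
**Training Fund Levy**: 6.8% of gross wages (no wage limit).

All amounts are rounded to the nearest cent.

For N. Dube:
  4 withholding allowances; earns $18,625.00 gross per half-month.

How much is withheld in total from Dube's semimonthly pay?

$8,671.25

State Income Tax: taxable = $18,625.00 − 4×$250.00 = $17,625.00
  $2,611.00 + 36% × ($17,625.00 − $10,000.00) = $2,611.00 + 36% × $7,625.00 = $5,356.00
Workforce Levy: 6% × $18,625.00 = $1,117.50
Retirement Security Contribution: 5% × $18,625.00 = $931.25
Training Fund Levy: 6.8% × $18,625.00 = $1,266.50
Total: $5,356.00 + $1,117.50 + $931.25 + $1,266.50 = $8,671.25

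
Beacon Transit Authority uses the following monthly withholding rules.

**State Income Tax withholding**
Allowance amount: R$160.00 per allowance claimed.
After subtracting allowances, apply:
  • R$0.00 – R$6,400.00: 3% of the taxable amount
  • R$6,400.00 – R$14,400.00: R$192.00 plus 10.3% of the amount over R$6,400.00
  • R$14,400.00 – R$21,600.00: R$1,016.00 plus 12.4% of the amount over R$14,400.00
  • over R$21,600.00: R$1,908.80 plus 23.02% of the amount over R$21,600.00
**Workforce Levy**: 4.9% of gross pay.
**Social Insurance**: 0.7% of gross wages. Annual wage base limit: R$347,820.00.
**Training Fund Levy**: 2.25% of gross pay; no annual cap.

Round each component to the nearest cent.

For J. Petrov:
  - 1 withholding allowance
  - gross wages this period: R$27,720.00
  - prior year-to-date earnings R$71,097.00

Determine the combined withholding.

State Income Tax: taxable = R$27,720.00 − 1×R$160.00 = R$27,560.00
  R$1,908.80 + 23.02% × (R$27,560.00 − R$21,600.00) = R$1,908.80 + 23.02% × R$5,960.00 = R$3,280.79
Workforce Levy: 4.9% × R$27,720.00 = R$1,358.28
Social Insurance: 0.7% × R$27,720.00 = R$194.04
Training Fund Levy: 2.25% × R$27,720.00 = R$623.70
Total: R$3,280.79 + R$1,358.28 + R$194.04 + R$623.70 = R$5,456.81

R$5,456.81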